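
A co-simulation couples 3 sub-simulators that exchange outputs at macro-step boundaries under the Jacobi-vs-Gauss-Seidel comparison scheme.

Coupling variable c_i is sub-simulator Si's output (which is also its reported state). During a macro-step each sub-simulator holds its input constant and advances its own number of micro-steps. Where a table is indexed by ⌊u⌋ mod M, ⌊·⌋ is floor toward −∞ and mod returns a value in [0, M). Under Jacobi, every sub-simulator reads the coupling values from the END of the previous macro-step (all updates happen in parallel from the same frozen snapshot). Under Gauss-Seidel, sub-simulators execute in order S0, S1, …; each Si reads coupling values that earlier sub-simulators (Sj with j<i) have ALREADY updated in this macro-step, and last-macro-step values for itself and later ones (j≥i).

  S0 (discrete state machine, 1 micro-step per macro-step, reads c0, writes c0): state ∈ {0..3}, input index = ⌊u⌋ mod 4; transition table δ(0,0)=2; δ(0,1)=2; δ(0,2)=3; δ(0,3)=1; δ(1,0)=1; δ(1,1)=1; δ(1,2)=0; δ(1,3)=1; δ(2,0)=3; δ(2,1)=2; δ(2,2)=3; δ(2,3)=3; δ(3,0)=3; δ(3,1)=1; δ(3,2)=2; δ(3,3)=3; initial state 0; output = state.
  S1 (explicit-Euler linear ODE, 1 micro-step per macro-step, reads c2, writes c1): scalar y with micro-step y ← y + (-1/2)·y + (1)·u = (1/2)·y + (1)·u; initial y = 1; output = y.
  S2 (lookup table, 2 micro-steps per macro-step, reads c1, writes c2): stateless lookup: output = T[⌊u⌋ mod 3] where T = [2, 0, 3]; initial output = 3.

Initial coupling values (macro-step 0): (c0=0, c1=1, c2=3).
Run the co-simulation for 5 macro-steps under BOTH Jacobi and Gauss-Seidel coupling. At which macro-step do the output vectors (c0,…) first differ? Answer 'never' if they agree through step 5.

first divergence at macro-step: 1

[Jacobi] macro 1: S0 reads c0=0 → after 1×micro: 2; S1 reads c2=3 → after 1×micro: 7/2; S2 reads c1=1 → after 2×micro: 0 ⇒ (c0=2, c1=7/2, c2=0)
[Jacobi] macro 2: S0 reads c0=2 → after 1×micro: 3; S1 reads c2=0 → after 1×micro: 7/4; S2 reads c1=7/2 → after 2×micro: 2 ⇒ (c0=3, c1=7/4, c2=2)
[Jacobi] macro 3: S0 reads c0=3 → after 1×micro: 3; S1 reads c2=2 → after 1×micro: 23/8; S2 reads c1=7/4 → after 2×micro: 0 ⇒ (c0=3, c1=23/8, c2=0)
[Jacobi] macro 4: S0 reads c0=3 → after 1×micro: 3; S1 reads c2=0 → after 1×micro: 23/16; S2 reads c1=23/8 → after 2×micro: 3 ⇒ (c0=3, c1=23/16, c2=3)
[Jacobi] macro 5: S0 reads c0=3 → after 1×micro: 3; S1 reads c2=3 → after 1×micro: 119/32; S2 reads c1=23/16 → after 2×micro: 0 ⇒ (c0=3, c1=119/32, c2=0)
[Gauss-Seidel] macro 1: S0 reads c0=0 → after 1×micro: 2; S1 reads c2=3 → after 1×micro: 7/2; S2 reads c1=7/2 → after 2×micro: 2 ⇒ (c0=2, c1=7/2, c2=2)
[Gauss-Seidel] macro 2: S0 reads c0=2 → after 1×micro: 3; S1 reads c2=2 → after 1×micro: 15/4; S2 reads c1=15/4 → after 2×micro: 2 ⇒ (c0=3, c1=15/4, c2=2)
[Gauss-Seidel] macro 3: S0 reads c0=3 → after 1×micro: 3; S1 reads c2=2 → after 1×micro: 31/8; S2 reads c1=31/8 → after 2×micro: 2 ⇒ (c0=3, c1=31/8, c2=2)
[Gauss-Seidel] macro 4: S0 reads c0=3 → after 1×micro: 3; S1 reads c2=2 → after 1×micro: 63/16; S2 reads c1=63/16 → after 2×micro: 2 ⇒ (c0=3, c1=63/16, c2=2)
[Gauss-Seidel] macro 5: S0 reads c0=3 → after 1×micro: 3; S1 reads c2=2 → after 1×micro: 127/32; S2 reads c1=127/32 → after 2×micro: 2 ⇒ (c0=3, c1=127/32, c2=2)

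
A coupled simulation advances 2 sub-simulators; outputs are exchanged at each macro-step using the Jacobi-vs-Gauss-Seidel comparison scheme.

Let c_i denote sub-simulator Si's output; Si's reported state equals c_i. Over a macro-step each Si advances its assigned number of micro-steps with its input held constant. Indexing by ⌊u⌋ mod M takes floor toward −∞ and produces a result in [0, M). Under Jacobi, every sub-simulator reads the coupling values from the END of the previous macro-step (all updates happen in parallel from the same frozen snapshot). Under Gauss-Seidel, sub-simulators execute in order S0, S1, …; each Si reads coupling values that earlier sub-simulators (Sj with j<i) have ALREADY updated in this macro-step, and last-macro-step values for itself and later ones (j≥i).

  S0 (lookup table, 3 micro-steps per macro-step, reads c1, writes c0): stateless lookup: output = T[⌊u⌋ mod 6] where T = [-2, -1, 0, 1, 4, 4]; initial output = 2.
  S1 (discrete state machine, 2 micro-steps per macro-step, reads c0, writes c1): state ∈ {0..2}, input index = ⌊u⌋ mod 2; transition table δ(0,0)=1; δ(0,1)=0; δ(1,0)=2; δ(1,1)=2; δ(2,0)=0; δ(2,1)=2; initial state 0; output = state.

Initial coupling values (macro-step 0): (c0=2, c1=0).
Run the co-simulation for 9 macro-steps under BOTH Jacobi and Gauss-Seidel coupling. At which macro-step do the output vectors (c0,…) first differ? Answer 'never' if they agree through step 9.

[Jacobi] macro 1: S0 reads c1=0 → after 3×micro: -2; S1 reads c0=2 → after 2×micro: 2 ⇒ (c0=-2, c1=2)
[Jacobi] macro 2: S0 reads c1=2 → after 3×micro: 0; S1 reads c0=-2 → after 2×micro: 1 ⇒ (c0=0, c1=1)
[Jacobi] macro 3: S0 reads c1=1 → after 3×micro: -1; S1 reads c0=0 → after 2×micro: 0 ⇒ (c0=-1, c1=0)
[Jacobi] macro 4: S0 reads c1=0 → after 3×micro: -2; S1 reads c0=-1 → after 2×micro: 0 ⇒ (c0=-2, c1=0)
[Jacobi] macro 5: S0 reads c1=0 → after 3×micro: -2; S1 reads c0=-2 → after 2×micro: 2 ⇒ (c0=-2, c1=2)
[Jacobi] macro 6: S0 reads c1=2 → after 3×micro: 0; S1 reads c0=-2 → after 2×micro: 1 ⇒ (c0=0, c1=1)
[Jacobi] macro 7: S0 reads c1=1 → after 3×micro: -1; S1 reads c0=0 → after 2×micro: 0 ⇒ (c0=-1, c1=0)
[Jacobi] macro 8: S0 reads c1=0 → after 3×micro: -2; S1 reads c0=-1 → after 2×micro: 0 ⇒ (c0=-2, c1=0)
[Jacobi] macro 9: S0 reads c1=0 → after 3×micro: -2; S1 reads c0=-2 → after 2×micro: 2 ⇒ (c0=-2, c1=2)
[Gauss-Seidel] macro 1: S0 reads c1=0 → after 3×micro: -2; S1 reads c0=-2 → after 2×micro: 2 ⇒ (c0=-2, c1=2)
[Gauss-Seidel] macro 2: S0 reads c1=2 → after 3×micro: 0; S1 reads c0=0 → after 2×micro: 1 ⇒ (c0=0, c1=1)
[Gauss-Seidel] macro 3: S0 reads c1=1 → after 3×micro: -1; S1 reads c0=-1 → after 2×micro: 2 ⇒ (c0=-1, c1=2)
[Gauss-Seidel] macro 4: S0 reads c1=2 → after 3×micro: 0; S1 reads c0=0 → after 2×micro: 1 ⇒ (c0=0, c1=1)
[Gauss-Seidel] macro 5: S0 reads c1=1 → after 3×micro: -1; S1 reads c0=-1 → after 2×micro: 2 ⇒ (c0=-1, c1=2)
[Gauss-Seidel] macro 6: S0 reads c1=2 → after 3×micro: 0; S1 reads c0=0 → after 2×micro: 1 ⇒ (c0=0, c1=1)
[Gauss-Seidel] macro 7: S0 reads c1=1 → after 3×micro: -1; S1 reads c0=-1 → after 2×micro: 2 ⇒ (c0=-1, c1=2)
[Gauss-Seidel] macro 8: S0 reads c1=2 → after 3×micro: 0; S1 reads c0=0 → after 2×micro: 1 ⇒ (c0=0, c1=1)
[Gauss-Seidel] macro 9: S0 reads c1=1 → after 3×micro: -1; S1 reads c0=-1 → after 2×micro: 2 ⇒ (c0=-1, c1=2)

first divergence at macro-step: 3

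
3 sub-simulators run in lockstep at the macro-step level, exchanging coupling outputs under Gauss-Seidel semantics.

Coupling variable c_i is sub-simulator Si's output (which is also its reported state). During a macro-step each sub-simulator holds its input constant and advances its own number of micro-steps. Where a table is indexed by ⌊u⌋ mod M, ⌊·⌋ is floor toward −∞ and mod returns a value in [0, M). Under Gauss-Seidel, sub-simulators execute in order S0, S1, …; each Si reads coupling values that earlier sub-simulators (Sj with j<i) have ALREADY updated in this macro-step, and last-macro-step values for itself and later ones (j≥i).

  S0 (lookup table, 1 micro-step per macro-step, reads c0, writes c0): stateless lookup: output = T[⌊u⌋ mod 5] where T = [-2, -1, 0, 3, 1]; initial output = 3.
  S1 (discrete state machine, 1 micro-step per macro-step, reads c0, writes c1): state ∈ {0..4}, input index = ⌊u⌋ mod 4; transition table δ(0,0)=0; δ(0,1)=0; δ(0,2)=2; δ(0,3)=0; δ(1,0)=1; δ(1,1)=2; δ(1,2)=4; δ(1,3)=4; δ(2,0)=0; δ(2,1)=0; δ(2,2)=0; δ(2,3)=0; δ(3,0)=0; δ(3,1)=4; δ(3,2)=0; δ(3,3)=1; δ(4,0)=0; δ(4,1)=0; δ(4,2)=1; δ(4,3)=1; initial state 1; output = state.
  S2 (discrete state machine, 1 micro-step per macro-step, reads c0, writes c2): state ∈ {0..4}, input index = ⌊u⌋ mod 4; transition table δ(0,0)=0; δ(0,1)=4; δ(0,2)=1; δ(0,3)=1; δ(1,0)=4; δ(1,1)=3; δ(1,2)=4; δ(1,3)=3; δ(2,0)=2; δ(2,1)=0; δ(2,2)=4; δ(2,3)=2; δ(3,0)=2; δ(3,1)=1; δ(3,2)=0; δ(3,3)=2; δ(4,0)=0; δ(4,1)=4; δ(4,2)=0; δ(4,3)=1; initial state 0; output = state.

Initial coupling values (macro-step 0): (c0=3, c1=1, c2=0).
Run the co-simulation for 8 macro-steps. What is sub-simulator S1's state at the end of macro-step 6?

macro 1: S0 reads c0=3 → after 1×micro: 3; S1 reads c0=3 → after 1×micro: 4; S2 reads c0=3 → after 1×micro: 1 ⇒ (c0=3, c1=4, c2=1)
macro 2: S0 reads c0=3 → after 1×micro: 3; S1 reads c0=3 → after 1×micro: 1; S2 reads c0=3 → after 1×micro: 3 ⇒ (c0=3, c1=1, c2=3)
macro 3: S0 reads c0=3 → after 1×micro: 3; S1 reads c0=3 → after 1×micro: 4; S2 reads c0=3 → after 1×micro: 2 ⇒ (c0=3, c1=4, c2=2)
macro 4: S0 reads c0=3 → after 1×micro: 3; S1 reads c0=3 → after 1×micro: 1; S2 reads c0=3 → after 1×micro: 2 ⇒ (c0=3, c1=1, c2=2)
macro 5: S0 reads c0=3 → after 1×micro: 3; S1 reads c0=3 → after 1×micro: 4; S2 reads c0=3 → after 1×micro: 2 ⇒ (c0=3, c1=4, c2=2)
macro 6: S0 reads c0=3 → after 1×micro: 3; S1 reads c0=3 → after 1×micro: 1; S2 reads c0=3 → after 1×micro: 2 ⇒ (c0=3, c1=1, c2=2)
macro 7: S0 reads c0=3 → after 1×micro: 3; S1 reads c0=3 → after 1×micro: 4; S2 reads c0=3 → after 1×micro: 2 ⇒ (c0=3, c1=4, c2=2)
macro 8: S0 reads c0=3 → after 1×micro: 3; S1 reads c0=3 → after 1×micro: 1; S2 reads c0=3 → after 1×micro: 2 ⇒ (c0=3, c1=1, c2=2)

S1 state at macro-step 6 = 1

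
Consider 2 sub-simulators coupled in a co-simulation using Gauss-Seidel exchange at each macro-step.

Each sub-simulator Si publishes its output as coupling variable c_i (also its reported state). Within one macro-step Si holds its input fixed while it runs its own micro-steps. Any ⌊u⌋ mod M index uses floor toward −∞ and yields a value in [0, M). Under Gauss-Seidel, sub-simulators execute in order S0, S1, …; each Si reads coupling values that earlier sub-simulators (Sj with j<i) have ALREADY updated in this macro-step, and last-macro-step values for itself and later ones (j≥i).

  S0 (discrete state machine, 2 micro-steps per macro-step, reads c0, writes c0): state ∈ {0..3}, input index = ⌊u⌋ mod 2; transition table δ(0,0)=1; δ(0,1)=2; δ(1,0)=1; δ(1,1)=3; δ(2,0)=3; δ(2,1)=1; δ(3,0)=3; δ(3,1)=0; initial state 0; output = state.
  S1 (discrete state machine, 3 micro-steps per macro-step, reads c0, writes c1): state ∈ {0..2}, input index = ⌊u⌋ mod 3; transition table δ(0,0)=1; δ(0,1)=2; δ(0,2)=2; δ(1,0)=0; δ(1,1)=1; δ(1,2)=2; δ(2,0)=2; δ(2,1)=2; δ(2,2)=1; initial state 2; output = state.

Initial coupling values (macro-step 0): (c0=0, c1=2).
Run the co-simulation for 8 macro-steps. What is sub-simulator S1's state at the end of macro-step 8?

macro 1: S0 reads c0=0 → after 2×micro: 1; S1 reads c0=1 → after 3×micro: 2 ⇒ (c0=1, c1=2)
macro 2: S0 reads c0=1 → after 2×micro: 0; S1 reads c0=0 → after 3×micro: 2 ⇒ (c0=0, c1=2)
macro 3: S0 reads c0=0 → after 2×micro: 1; S1 reads c0=1 → after 3×micro: 2 ⇒ (c0=1, c1=2)
macro 4: S0 reads c0=1 → after 2×micro: 0; S1 reads c0=0 → after 3×micro: 2 ⇒ (c0=0, c1=2)
macro 5: S0 reads c0=0 → after 2×micro: 1; S1 reads c0=1 → after 3×micro: 2 ⇒ (c0=1, c1=2)
macro 6: S0 reads c0=1 → after 2×micro: 0; S1 reads c0=0 → after 3×micro: 2 ⇒ (c0=0, c1=2)
macro 7: S0 reads c0=0 → after 2×micro: 1; S1 reads c0=1 → after 3×micro: 2 ⇒ (c0=1, c1=2)
macro 8: S0 reads c0=1 → after 2×micro: 0; S1 reads c0=0 → after 3×micro: 2 ⇒ (c0=0, c1=2)

S1 state at macro-step 8 = 2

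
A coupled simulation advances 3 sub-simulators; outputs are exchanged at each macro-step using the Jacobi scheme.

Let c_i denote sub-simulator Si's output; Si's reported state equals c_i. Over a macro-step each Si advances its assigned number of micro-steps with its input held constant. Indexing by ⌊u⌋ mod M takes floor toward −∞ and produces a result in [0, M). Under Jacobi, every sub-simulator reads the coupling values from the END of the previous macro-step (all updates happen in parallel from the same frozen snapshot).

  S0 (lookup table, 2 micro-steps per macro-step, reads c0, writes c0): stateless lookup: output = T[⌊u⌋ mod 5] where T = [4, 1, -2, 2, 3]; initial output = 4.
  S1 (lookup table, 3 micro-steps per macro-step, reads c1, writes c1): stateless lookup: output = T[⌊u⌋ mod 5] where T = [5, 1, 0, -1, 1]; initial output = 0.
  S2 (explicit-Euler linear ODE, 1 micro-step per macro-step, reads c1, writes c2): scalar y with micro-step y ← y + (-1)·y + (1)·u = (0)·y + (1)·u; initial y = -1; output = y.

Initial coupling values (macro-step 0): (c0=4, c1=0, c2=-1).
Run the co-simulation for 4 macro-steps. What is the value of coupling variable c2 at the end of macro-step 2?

c2 at macro-step 2 = 5

macro 1: S0 reads c0=4 → after 2×micro: 3; S1 reads c1=0 → after 3×micro: 5; S2 reads c1=0 → after 1×micro: 0 ⇒ (c0=3, c1=5, c2=0)
macro 2: S0 reads c0=3 → after 2×micro: 2; S1 reads c1=5 → after 3×micro: 5; S2 reads c1=5 → after 1×micro: 5 ⇒ (c0=2, c1=5, c2=5)
macro 3: S0 reads c0=2 → after 2×micro: -2; S1 reads c1=5 → after 3×micro: 5; S2 reads c1=5 → after 1×micro: 5 ⇒ (c0=-2, c1=5, c2=5)
macro 4: S0 reads c0=-2 → after 2×micro: 2; S1 reads c1=5 → after 3×micro: 5; S2 reads c1=5 → after 1×micro: 5 ⇒ (c0=2, c1=5, c2=5)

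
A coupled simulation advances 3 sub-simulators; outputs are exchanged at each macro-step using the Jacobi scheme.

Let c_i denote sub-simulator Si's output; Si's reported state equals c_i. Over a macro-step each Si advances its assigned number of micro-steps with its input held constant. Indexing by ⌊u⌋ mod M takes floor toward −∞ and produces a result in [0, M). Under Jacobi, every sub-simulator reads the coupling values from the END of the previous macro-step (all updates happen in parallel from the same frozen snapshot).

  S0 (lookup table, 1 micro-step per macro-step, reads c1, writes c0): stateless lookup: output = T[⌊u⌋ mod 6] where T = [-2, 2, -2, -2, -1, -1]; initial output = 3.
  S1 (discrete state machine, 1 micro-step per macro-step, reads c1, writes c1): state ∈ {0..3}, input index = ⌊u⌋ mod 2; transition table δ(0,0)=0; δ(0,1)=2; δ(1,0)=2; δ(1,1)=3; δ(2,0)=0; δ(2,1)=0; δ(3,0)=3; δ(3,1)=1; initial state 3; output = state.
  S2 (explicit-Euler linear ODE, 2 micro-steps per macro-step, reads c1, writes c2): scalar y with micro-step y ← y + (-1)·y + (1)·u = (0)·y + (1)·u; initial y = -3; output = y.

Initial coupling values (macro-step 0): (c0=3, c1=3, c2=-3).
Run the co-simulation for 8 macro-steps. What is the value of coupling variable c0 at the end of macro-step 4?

macro 1: S0 reads c1=3 → after 1×micro: -2; S1 reads c1=3 → after 1×micro: 1; S2 reads c1=3 → after 2×micro: 3 ⇒ (c0=-2, c1=1, c2=3)
macro 2: S0 reads c1=1 → after 1×micro: 2; S1 reads c1=1 → after 1×micro: 3; S2 reads c1=1 → after 2×micro: 1 ⇒ (c0=2, c1=3, c2=1)
macro 3: S0 reads c1=3 → after 1×micro: -2; S1 reads c1=3 → after 1×micro: 1; S2 reads c1=3 → after 2×micro: 3 ⇒ (c0=-2, c1=1, c2=3)
macro 4: S0 reads c1=1 → after 1×micro: 2; S1 reads c1=1 → after 1×micro: 3; S2 reads c1=1 → after 2×micro: 1 ⇒ (c0=2, c1=3, c2=1)
macro 5: S0 reads c1=3 → after 1×micro: -2; S1 reads c1=3 → after 1×micro: 1; S2 reads c1=3 → after 2×micro: 3 ⇒ (c0=-2, c1=1, c2=3)
macro 6: S0 reads c1=1 → after 1×micro: 2; S1 reads c1=1 → after 1×micro: 3; S2 reads c1=1 → after 2×micro: 1 ⇒ (c0=2, c1=3, c2=1)
macro 7: S0 reads c1=3 → after 1×micro: -2; S1 reads c1=3 → after 1×micro: 1; S2 reads c1=3 → after 2×micro: 3 ⇒ (c0=-2, c1=1, c2=3)
macro 8: S0 reads c1=1 → after 1×micro: 2; S1 reads c1=1 → after 1×micro: 3; S2 reads c1=1 → after 2×micro: 1 ⇒ (c0=2, c1=3, c2=1)

c0 at macro-step 4 = 2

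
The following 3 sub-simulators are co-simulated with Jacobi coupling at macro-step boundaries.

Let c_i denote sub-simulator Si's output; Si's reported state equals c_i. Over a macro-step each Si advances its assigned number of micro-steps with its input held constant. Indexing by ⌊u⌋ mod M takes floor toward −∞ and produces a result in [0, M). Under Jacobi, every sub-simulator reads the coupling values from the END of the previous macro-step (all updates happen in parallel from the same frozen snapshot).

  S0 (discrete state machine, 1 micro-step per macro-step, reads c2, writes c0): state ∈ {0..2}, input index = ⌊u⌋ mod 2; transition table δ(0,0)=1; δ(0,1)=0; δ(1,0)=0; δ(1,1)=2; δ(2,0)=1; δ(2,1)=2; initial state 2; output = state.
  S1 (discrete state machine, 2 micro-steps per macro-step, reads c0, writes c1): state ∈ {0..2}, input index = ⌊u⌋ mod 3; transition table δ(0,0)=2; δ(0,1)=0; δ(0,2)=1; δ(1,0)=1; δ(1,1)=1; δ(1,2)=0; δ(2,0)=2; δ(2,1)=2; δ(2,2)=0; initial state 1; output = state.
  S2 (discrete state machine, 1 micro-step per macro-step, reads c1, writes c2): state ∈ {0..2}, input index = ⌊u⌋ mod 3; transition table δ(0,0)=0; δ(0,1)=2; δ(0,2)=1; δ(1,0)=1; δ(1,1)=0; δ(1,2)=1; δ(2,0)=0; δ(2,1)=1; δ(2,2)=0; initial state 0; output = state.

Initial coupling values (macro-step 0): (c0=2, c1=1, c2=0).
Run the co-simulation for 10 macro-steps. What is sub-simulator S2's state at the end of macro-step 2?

macro 1: S0 reads c2=0 → after 1×micro: 1; S1 reads c0=2 → after 2×micro: 1; S2 reads c1=1 → after 1×micro: 2 ⇒ (c0=1, c1=1, c2=2)
macro 2: S0 reads c2=2 → after 1×micro: 0; S1 reads c0=1 → after 2×micro: 1; S2 reads c1=1 → after 1×micro: 1 ⇒ (c0=0, c1=1, c2=1)
macro 3: S0 reads c2=1 → after 1×micro: 0; S1 reads c0=0 → after 2×micro: 1; S2 reads c1=1 → after 1×micro: 0 ⇒ (c0=0, c1=1, c2=0)
macro 4: S0 reads c2=0 → after 1×micro: 1; S1 reads c0=0 → after 2×micro: 1; S2 reads c1=1 → after 1×micro: 2 ⇒ (c0=1, c1=1, c2=2)
macro 5: S0 reads c2=2 → after 1×micro: 0; S1 reads c0=1 → after 2×micro: 1; S2 reads c1=1 → after 1×micro: 1 ⇒ (c0=0, c1=1, c2=1)
macro 6: S0 reads c2=1 → after 1×micro: 0; S1 reads c0=0 → after 2×micro: 1; S2 reads c1=1 → after 1×micro: 0 ⇒ (c0=0, c1=1, c2=0)
macro 7: S0 reads c2=0 → after 1×micro: 1; S1 reads c0=0 → after 2×micro: 1; S2 reads c1=1 → after 1×micro: 2 ⇒ (c0=1, c1=1, c2=2)
macro 8: S0 reads c2=2 → after 1×micro: 0; S1 reads c0=1 → after 2×micro: 1; S2 reads c1=1 → after 1×micro: 1 ⇒ (c0=0, c1=1, c2=1)
macro 9: S0 reads c2=1 → after 1×micro: 0; S1 reads c0=0 → after 2×micro: 1; S2 reads c1=1 → after 1×micro: 0 ⇒ (c0=0, c1=1, c2=0)
macro 10: S0 reads c2=0 → after 1×micro: 1; S1 reads c0=0 → after 2×micro: 1; S2 reads c1=1 → after 1×micro: 2 ⇒ (c0=1, c1=1, c2=2)

S2 state at macro-step 2 = 1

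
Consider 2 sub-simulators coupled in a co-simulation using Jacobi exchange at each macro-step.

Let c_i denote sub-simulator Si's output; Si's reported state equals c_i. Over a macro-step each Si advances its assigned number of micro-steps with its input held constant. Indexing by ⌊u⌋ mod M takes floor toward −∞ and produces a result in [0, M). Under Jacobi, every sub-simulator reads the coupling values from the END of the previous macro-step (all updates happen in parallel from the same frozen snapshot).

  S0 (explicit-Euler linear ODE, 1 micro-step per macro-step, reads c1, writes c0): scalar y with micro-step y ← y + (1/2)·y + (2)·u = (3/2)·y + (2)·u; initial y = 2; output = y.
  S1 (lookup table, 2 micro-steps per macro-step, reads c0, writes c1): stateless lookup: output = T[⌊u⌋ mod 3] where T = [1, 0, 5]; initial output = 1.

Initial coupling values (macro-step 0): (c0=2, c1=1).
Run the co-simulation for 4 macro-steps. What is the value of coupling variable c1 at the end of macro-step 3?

macro 1: S0 reads c1=1 → after 1×micro: 5; S1 reads c0=2 → after 2×micro: 5 ⇒ (c0=5, c1=5)
macro 2: S0 reads c1=5 → after 1×micro: 35/2; S1 reads c0=5 → after 2×micro: 5 ⇒ (c0=35/2, c1=5)
macro 3: S0 reads c1=5 → after 1×micro: 145/4; S1 reads c0=35/2 → after 2×micro: 5 ⇒ (c0=145/4, c1=5)
macro 4: S0 reads c1=5 → after 1×micro: 515/8; S1 reads c0=145/4 → after 2×micro: 1 ⇒ (c0=515/8, c1=1)

c1 at macro-step 3 = 5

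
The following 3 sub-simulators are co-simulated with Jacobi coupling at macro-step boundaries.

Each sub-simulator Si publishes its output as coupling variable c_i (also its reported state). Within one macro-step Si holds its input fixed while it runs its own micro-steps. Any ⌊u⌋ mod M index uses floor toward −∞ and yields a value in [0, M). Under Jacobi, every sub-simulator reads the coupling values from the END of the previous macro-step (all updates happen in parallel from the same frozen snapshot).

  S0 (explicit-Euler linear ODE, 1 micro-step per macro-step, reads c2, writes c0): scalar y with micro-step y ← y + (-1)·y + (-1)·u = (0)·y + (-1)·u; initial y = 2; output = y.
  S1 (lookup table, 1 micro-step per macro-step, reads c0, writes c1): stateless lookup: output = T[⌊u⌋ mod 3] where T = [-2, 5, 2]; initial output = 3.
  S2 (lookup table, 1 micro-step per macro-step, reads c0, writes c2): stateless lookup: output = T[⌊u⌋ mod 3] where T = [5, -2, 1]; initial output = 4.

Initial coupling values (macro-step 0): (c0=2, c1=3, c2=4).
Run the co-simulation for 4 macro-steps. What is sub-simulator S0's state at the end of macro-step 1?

macro 1: S0 reads c2=4 → after 1×micro: -4; S1 reads c0=2 → after 1×micro: 2; S2 reads c0=2 → after 1×micro: 1 ⇒ (c0=-4, c1=2, c2=1)
macro 2: S0 reads c2=1 → after 1×micro: -1; S1 reads c0=-4 → after 1×micro: 2; S2 reads c0=-4 → after 1×micro: 1 ⇒ (c0=-1, c1=2, c2=1)
macro 3: S0 reads c2=1 → after 1×micro: -1; S1 reads c0=-1 → after 1×micro: 2; S2 reads c0=-1 → after 1×micro: 1 ⇒ (c0=-1, c1=2, c2=1)
macro 4: S0 reads c2=1 → after 1×micro: -1; S1 reads c0=-1 → after 1×micro: 2; S2 reads c0=-1 → after 1×micro: 1 ⇒ (c0=-1, c1=2, c2=1)

S0 state at macro-step 1 = -4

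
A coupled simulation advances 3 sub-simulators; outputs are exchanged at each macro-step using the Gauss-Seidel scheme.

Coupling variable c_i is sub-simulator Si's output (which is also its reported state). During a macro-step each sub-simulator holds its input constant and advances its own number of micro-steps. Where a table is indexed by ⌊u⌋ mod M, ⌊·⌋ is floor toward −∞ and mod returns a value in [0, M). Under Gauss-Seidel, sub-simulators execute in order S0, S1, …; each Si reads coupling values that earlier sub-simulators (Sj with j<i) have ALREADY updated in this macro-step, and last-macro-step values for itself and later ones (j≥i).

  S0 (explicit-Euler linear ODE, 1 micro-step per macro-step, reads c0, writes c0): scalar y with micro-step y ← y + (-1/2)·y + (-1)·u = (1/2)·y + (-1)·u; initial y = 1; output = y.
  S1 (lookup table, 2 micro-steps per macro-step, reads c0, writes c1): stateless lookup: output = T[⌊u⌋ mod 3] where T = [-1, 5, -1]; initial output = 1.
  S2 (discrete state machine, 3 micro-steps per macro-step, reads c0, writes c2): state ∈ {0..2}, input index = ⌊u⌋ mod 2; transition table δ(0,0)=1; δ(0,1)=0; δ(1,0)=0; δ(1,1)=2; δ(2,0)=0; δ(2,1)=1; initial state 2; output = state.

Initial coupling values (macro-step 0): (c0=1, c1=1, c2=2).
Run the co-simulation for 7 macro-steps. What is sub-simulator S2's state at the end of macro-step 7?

S2 state at macro-step 7 = 0

macro 1: S0 reads c0=1 → after 1×micro: -1/2; S1 reads c0=-1/2 → after 2×micro: -1; S2 reads c0=-1/2 → after 3×micro: 1 ⇒ (c0=-1/2, c1=-1, c2=1)
macro 2: S0 reads c0=-1/2 → after 1×micro: 1/4; S1 reads c0=1/4 → after 2×micro: -1; S2 reads c0=1/4 → after 3×micro: 0 ⇒ (c0=1/4, c1=-1, c2=0)
macro 3: S0 reads c0=1/4 → after 1×micro: -1/8; S1 reads c0=-1/8 → after 2×micro: -1; S2 reads c0=-1/8 → after 3×micro: 0 ⇒ (c0=-1/8, c1=-1, c2=0)
macro 4: S0 reads c0=-1/8 → after 1×micro: 1/16; S1 reads c0=1/16 → after 2×micro: -1; S2 reads c0=1/16 → after 3×micro: 1 ⇒ (c0=1/16, c1=-1, c2=1)
macro 5: S0 reads c0=1/16 → after 1×micro: -1/32; S1 reads c0=-1/32 → after 2×micro: -1; S2 reads c0=-1/32 → after 3×micro: 2 ⇒ (c0=-1/32, c1=-1, c2=2)
macro 6: S0 reads c0=-1/32 → after 1×micro: 1/64; S1 reads c0=1/64 → after 2×micro: -1; S2 reads c0=1/64 → after 3×micro: 0 ⇒ (c0=1/64, c1=-1, c2=0)
macro 7: S0 reads c0=1/64 → after 1×micro: -1/128; S1 reads c0=-1/128 → after 2×micro: -1; S2 reads c0=-1/128 → after 3×micro: 0 ⇒ (c0=-1/128, c1=-1, c2=0)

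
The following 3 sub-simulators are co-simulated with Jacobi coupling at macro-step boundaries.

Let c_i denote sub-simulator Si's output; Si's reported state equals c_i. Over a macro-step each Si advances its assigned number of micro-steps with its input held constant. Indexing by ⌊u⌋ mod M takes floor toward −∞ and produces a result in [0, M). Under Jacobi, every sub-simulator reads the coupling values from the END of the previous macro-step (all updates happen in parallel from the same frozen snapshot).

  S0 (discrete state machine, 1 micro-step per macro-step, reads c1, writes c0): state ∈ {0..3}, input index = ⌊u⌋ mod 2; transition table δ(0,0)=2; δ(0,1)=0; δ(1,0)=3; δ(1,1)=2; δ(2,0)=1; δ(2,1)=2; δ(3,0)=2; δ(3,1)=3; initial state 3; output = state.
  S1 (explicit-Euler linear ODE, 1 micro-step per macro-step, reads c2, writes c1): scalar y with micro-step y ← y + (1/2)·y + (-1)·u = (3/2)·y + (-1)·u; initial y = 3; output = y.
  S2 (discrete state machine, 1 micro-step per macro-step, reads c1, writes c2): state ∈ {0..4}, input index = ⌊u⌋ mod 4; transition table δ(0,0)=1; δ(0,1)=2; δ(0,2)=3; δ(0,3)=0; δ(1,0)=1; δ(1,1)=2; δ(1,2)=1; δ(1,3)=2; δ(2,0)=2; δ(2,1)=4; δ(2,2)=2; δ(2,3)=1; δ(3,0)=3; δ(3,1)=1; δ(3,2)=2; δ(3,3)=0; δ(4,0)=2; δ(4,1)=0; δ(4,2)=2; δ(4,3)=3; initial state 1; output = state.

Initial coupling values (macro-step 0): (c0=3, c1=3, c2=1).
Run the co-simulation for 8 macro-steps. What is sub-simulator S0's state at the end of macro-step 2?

macro 1: S0 reads c1=3 → after 1×micro: 3; S1 reads c2=1 → after 1×micro: 7/2; S2 reads c1=3 → after 1×micro: 2 ⇒ (c0=3, c1=7/2, c2=2)
macro 2: S0 reads c1=7/2 → after 1×micro: 3; S1 reads c2=2 → after 1×micro: 13/4; S2 reads c1=7/2 → after 1×micro: 1 ⇒ (c0=3, c1=13/4, c2=1)
macro 3: S0 reads c1=13/4 → after 1×micro: 3; S1 reads c2=1 → after 1×micro: 31/8; S2 reads c1=13/4 → after 1×micro: 2 ⇒ (c0=3, c1=31/8, c2=2)
macro 4: S0 reads c1=31/8 → after 1×micro: 3; S1 reads c2=2 → after 1×micro: 61/16; S2 reads c1=31/8 → after 1×micro: 1 ⇒ (c0=3, c1=61/16, c2=1)
macro 5: S0 reads c1=61/16 → after 1×micro: 3; S1 reads c2=1 → after 1×micro: 151/32; S2 reads c1=61/16 → after 1×micro: 2 ⇒ (c0=3, c1=151/32, c2=2)
macro 6: S0 reads c1=151/32 → after 1×micro: 2; S1 reads c2=2 → after 1×micro: 325/64; S2 reads c1=151/32 → after 1×micro: 2 ⇒ (c0=2, c1=325/64, c2=2)
macro 7: S0 reads c1=325/64 → after 1×micro: 2; S1 reads c2=2 → after 1×micro: 719/128; S2 reads c1=325/64 → after 1×micro: 4 ⇒ (c0=2, c1=719/128, c2=4)
macro 8: S0 reads c1=719/128 → after 1×micro: 2; S1 reads c2=4 → after 1×micro: 1133/256; S2 reads c1=719/128 → after 1×micro: 0 ⇒ (c0=2, c1=1133/256, c2=0)

S0 state at macro-step 2 = 3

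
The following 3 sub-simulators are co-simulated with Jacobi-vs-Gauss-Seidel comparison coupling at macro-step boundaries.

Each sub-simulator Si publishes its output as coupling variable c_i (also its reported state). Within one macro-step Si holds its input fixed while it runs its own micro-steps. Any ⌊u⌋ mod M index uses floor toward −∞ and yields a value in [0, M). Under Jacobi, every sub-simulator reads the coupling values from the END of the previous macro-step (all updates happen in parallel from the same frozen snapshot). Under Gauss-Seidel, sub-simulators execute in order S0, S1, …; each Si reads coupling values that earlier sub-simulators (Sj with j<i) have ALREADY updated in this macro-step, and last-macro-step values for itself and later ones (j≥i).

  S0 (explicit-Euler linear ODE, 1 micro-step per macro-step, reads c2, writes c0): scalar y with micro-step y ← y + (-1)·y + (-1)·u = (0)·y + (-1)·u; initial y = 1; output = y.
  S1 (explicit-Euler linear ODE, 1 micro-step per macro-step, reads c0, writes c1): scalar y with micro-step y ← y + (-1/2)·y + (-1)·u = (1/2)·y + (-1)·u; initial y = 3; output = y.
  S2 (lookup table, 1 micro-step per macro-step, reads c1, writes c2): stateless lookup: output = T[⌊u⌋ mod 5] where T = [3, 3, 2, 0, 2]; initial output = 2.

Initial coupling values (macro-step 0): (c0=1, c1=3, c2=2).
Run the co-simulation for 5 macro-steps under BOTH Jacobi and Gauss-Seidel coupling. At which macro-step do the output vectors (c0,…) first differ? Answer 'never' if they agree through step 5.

first divergence at macro-step: 1

[Jacobi] macro 1: S0 reads c2=2 → after 1×micro: -2; S1 reads c0=1 → after 1×micro: 1/2; S2 reads c1=3 → after 1×micro: 0 ⇒ (c0=-2, c1=1/2, c2=0)
[Jacobi] macro 2: S0 reads c2=0 → after 1×micro: 0; S1 reads c0=-2 → after 1×micro: 9/4; S2 reads c1=1/2 → after 1×micro: 3 ⇒ (c0=0, c1=9/4, c2=3)
[Jacobi] macro 3: S0 reads c2=3 → after 1×micro: -3; S1 reads c0=0 → after 1×micro: 9/8; S2 reads c1=9/4 → after 1×micro: 2 ⇒ (c0=-3, c1=9/8, c2=2)
[Jacobi] macro 4: S0 reads c2=2 → after 1×micro: -2; S1 reads c0=-3 → after 1×micro: 57/16; S2 reads c1=9/8 → after 1×micro: 3 ⇒ (c0=-2, c1=57/16, c2=3)
[Jacobi] macro 5: S0 reads c2=3 → after 1×micro: -3; S1 reads c0=-2 → after 1×micro: 121/32; S2 reads c1=57/16 → after 1×micro: 0 ⇒ (c0=-3, c1=121/32, c2=0)
[Gauss-Seidel] macro 1: S0 reads c2=2 → after 1×micro: -2; S1 reads c0=-2 → after 1×micro: 7/2; S2 reads c1=7/2 → after 1×micro: 0 ⇒ (c0=-2, c1=7/2, c2=0)
[Gauss-Seidel] macro 2: S0 reads c2=0 → after 1×micro: 0; S1 reads c0=0 → after 1×micro: 7/4; S2 reads c1=7/4 → after 1×micro: 3 ⇒ (c0=0, c1=7/4, c2=3)
[Gauss-Seidel] macro 3: S0 reads c2=3 → after 1×micro: -3; S1 reads c0=-3 → after 1×micro: 31/8; S2 reads c1=31/8 → after 1×micro: 0 ⇒ (c0=-3, c1=31/8, c2=0)
[Gauss-Seidel] macro 4: S0 reads c2=0 → after 1×micro: 0; S1 reads c0=0 → after 1×micro: 31/16; S2 reads c1=31/16 → after 1×micro: 3 ⇒ (c0=0, c1=31/16, c2=3)
[Gauss-Seidel] macro 5: S0 reads c2=3 → after 1×micro: -3; S1 reads c0=-3 → after 1×micro: 127/32; S2 reads c1=127/32 → after 1×micro: 0 ⇒ (c0=-3, c1=127/32, c2=0)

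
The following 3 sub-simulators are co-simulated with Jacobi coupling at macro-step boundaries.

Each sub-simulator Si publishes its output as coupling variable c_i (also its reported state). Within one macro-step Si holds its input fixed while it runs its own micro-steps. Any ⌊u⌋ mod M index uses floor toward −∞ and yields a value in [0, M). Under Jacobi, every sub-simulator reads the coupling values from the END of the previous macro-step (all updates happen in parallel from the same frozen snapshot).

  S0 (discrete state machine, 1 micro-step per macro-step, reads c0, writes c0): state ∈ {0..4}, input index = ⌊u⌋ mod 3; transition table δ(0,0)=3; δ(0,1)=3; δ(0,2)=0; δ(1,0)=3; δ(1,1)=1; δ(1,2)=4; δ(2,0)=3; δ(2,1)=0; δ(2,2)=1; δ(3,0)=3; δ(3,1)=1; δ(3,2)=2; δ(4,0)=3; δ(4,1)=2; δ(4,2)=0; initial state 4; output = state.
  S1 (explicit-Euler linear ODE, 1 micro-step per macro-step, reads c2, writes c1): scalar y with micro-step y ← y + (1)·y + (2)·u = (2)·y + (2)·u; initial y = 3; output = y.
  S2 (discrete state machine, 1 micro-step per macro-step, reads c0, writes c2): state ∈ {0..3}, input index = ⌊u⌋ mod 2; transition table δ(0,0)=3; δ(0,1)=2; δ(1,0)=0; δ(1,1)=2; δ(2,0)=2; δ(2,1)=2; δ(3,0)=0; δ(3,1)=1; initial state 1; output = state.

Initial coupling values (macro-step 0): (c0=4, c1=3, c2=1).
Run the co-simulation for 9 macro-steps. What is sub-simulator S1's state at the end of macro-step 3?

macro 1: S0 reads c0=4 → after 1×micro: 2; S1 reads c2=1 → after 1×micro: 8; S2 reads c0=4 → after 1×micro: 0 ⇒ (c0=2, c1=8, c2=0)
macro 2: S0 reads c0=2 → after 1×micro: 1; S1 reads c2=0 → after 1×micro: 16; S2 reads c0=2 → after 1×micro: 3 ⇒ (c0=1, c1=16, c2=3)
macro 3: S0 reads c0=1 → after 1×micro: 1; S1 reads c2=3 → after 1×micro: 38; S2 reads c0=1 → after 1×micro: 1 ⇒ (c0=1, c1=38, c2=1)
macro 4: S0 reads c0=1 → after 1×micro: 1; S1 reads c2=1 → after 1×micro: 78; S2 reads c0=1 → after 1×micro: 2 ⇒ (c0=1, c1=78, c2=2)
macro 5: S0 reads c0=1 → after 1×micro: 1; S1 reads c2=2 → after 1×micro: 160; S2 reads c0=1 → after 1×micro: 2 ⇒ (c0=1, c1=160, c2=2)
macro 6: S0 reads c0=1 → after 1×micro: 1; S1 reads c2=2 → after 1×micro: 324; S2 reads c0=1 → after 1×micro: 2 ⇒ (c0=1, c1=324, c2=2)
macro 7: S0 reads c0=1 → after 1×micro: 1; S1 reads c2=2 → after 1×micro: 652; S2 reads c0=1 → after 1×micro: 2 ⇒ (c0=1, c1=652, c2=2)
macro 8: S0 reads c0=1 → after 1×micro: 1; S1 reads c2=2 → after 1×micro: 1308; S2 reads c0=1 → after 1×micro: 2 ⇒ (c0=1, c1=1308, c2=2)
macro 9: S0 reads c0=1 → after 1×micro: 1; S1 reads c2=2 → after 1×micro: 2620; S2 reads c0=1 → after 1×micro: 2 ⇒ (c0=1, c1=2620, c2=2)

S1 state at macro-step 3 = 38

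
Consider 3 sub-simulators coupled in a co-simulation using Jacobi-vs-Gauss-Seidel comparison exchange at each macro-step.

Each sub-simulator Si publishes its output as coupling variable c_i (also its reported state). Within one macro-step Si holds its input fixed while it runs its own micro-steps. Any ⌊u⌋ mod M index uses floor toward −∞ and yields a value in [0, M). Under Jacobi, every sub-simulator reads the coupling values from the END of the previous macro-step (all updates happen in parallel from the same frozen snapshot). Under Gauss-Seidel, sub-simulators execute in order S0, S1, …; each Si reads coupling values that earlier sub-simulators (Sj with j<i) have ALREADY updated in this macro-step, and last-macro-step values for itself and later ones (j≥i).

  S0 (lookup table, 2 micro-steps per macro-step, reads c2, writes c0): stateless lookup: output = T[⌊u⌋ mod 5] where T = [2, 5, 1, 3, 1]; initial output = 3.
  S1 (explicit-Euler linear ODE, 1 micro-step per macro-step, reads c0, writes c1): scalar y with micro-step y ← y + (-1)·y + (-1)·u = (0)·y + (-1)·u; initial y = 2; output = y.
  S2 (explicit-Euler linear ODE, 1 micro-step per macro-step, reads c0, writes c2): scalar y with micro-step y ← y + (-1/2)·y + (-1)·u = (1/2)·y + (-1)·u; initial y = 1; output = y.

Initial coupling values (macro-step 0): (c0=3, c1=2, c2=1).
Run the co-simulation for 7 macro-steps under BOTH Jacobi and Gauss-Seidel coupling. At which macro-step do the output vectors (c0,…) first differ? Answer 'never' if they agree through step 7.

first divergence at macro-step: 1

[Jacobi] macro 1: S0 reads c2=1 → after 2×micro: 5; S1 reads c0=3 → after 1×micro: -3; S2 reads c0=3 → after 1×micro: -5/2 ⇒ (c0=5, c1=-3, c2=-5/2)
[Jacobi] macro 2: S0 reads c2=-5/2 → after 2×micro: 1; S1 reads c0=5 → after 1×micro: -5; S2 reads c0=5 → after 1×micro: -25/4 ⇒ (c0=1, c1=-5, c2=-25/4)
[Jacobi] macro 3: S0 reads c2=-25/4 → after 2×micro: 3; S1 reads c0=1 → after 1×micro: -1; S2 reads c0=1 → after 1×micro: -33/8 ⇒ (c0=3, c1=-1, c2=-33/8)
[Jacobi] macro 4: S0 reads c2=-33/8 → after 2×micro: 2; S1 reads c0=3 → after 1×micro: -3; S2 reads c0=3 → after 1×micro: -81/16 ⇒ (c0=2, c1=-3, c2=-81/16)
[Jacobi] macro 5: S0 reads c2=-81/16 → after 2×micro: 1; S1 reads c0=2 → after 1×micro: -2; S2 reads c0=2 → after 1×micro: -145/32 ⇒ (c0=1, c1=-2, c2=-145/32)
[Jacobi] macro 6: S0 reads c2=-145/32 → after 2×micro: 2; S1 reads c0=1 → after 1×micro: -1; S2 reads c0=1 → after 1×micro: -209/64 ⇒ (c0=2, c1=-1, c2=-209/64)
[Jacobi] macro 7: S0 reads c2=-209/64 → after 2×micro: 5; S1 reads c0=2 → after 1×micro: -2; S2 reads c0=2 → after 1×micro: -465/128 ⇒ (c0=5, c1=-2, c2=-465/128)
[Gauss-Seidel] macro 1: S0 reads c2=1 → after 2×micro: 5; S1 reads c0=5 → after 1×micro: -5; S2 reads c0=5 → after 1×micro: -9/2 ⇒ (c0=5, c1=-5, c2=-9/2)
[Gauss-Seidel] macro 2: S0 reads c2=-9/2 → after 2×micro: 2; S1 reads c0=2 → after 1×micro: -2; S2 reads c0=2 → after 1×micro: -17/4 ⇒ (c0=2, c1=-2, c2=-17/4)
[Gauss-Seidel] macro 3: S0 reads c2=-17/4 → after 2×micro: 2; S1 reads c0=2 → after 1×micro: -2; S2 reads c0=2 → after 1×micro: -33/8 ⇒ (c0=2, c1=-2, c2=-33/8)
[Gauss-Seidel] macro 4: S0 reads c2=-33/8 → after 2×micro: 2; S1 reads c0=2 → after 1×micro: -2; S2 reads c0=2 → after 1×micro: -65/16 ⇒ (c0=2, c1=-2, c2=-65/16)
[Gauss-Seidel] macro 5: S0 reads c2=-65/16 → after 2×micro: 2; S1 reads c0=2 → after 1×micro: -2; S2 reads c0=2 → after 1×micro: -129/32 ⇒ (c0=2, c1=-2, c2=-129/32)
[Gauss-Seidel] macro 6: S0 reads c2=-129/32 → after 2×micro: 2; S1 reads c0=2 → after 1×micro: -2; S2 reads c0=2 → after 1×micro: -257/64 ⇒ (c0=2, c1=-2, c2=-257/64)
[Gauss-Seidel] macro 7: S0 reads c2=-257/64 → after 2×micro: 2; S1 reads c0=2 → after 1×micro: -2; S2 reads c0=2 → after 1×micro: -513/128 ⇒ (c0=2, c1=-2, c2=-513/128)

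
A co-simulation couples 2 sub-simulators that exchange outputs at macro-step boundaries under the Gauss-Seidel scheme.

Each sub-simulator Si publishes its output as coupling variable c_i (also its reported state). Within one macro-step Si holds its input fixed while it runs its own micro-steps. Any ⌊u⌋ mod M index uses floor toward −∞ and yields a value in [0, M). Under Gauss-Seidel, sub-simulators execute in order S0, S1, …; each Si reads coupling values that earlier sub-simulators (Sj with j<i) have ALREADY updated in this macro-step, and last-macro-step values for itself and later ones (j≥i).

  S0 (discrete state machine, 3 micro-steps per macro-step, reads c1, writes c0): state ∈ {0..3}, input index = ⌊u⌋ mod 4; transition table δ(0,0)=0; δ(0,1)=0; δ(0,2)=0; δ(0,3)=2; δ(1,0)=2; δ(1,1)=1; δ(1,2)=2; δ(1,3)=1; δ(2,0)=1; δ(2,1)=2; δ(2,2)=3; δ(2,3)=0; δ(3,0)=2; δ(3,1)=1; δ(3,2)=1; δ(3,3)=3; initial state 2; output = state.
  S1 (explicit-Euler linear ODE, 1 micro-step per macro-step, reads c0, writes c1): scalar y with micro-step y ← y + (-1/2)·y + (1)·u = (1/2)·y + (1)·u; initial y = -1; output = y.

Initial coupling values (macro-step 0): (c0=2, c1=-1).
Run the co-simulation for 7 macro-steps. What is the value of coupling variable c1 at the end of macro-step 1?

macro 1: S0 reads c1=-1 → after 3×micro: 0; S1 reads c0=0 → after 1×micro: -1/2 ⇒ (c0=0, c1=-1/2)
macro 2: S0 reads c1=-1/2 → after 3×micro: 2; S1 reads c0=2 → after 1×micro: 7/4 ⇒ (c0=2, c1=7/4)
macro 3: S0 reads c1=7/4 → after 3×micro: 2; S1 reads c0=2 → after 1×micro: 23/8 ⇒ (c0=2, c1=23/8)
macro 4: S0 reads c1=23/8 → after 3×micro: 2; S1 reads c0=2 → after 1×micro: 55/16 ⇒ (c0=2, c1=55/16)
macro 5: S0 reads c1=55/16 → after 3×micro: 0; S1 reads c0=0 → after 1×micro: 55/32 ⇒ (c0=0, c1=55/32)
macro 6: S0 reads c1=55/32 → after 3×micro: 0; S1 reads c0=0 → after 1×micro: 55/64 ⇒ (c0=0, c1=55/64)
macro 7: S0 reads c1=55/64 → after 3×micro: 0; S1 reads c0=0 → after 1×micro: 55/128 ⇒ (c0=0, c1=55/128)

c1 at macro-step 1 = -1/2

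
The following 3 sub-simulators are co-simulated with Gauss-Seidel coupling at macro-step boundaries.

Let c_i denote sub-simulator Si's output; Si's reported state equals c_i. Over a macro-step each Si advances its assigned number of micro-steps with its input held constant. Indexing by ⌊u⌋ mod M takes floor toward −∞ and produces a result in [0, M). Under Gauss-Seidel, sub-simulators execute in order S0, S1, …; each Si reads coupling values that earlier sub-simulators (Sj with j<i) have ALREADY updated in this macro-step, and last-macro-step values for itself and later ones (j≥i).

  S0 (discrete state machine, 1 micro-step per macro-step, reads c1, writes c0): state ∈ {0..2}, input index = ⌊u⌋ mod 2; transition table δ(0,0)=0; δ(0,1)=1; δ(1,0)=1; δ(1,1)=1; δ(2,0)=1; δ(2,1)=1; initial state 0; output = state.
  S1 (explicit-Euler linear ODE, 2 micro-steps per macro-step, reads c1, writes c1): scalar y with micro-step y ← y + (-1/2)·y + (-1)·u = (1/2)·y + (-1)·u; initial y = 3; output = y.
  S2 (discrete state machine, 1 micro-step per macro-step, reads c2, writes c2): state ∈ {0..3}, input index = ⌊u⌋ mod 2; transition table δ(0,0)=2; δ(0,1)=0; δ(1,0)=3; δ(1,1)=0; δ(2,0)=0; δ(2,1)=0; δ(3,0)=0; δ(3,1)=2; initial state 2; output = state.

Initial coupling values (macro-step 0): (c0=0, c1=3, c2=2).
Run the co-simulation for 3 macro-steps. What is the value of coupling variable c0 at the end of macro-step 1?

c0 at macro-step 1 = 1

macro 1: S0 reads c1=3 → after 1×micro: 1; S1 reads c1=3 → after 2×micro: -15/4; S2 reads c2=2 → after 1×micro: 0 ⇒ (c0=1, c1=-15/4, c2=0)
macro 2: S0 reads c1=-15/4 → after 1×micro: 1; S1 reads c1=-15/4 → after 2×micro: 75/16; S2 reads c2=0 → after 1×micro: 2 ⇒ (c0=1, c1=75/16, c2=2)
macro 3: S0 reads c1=75/16 → after 1×micro: 1; S1 reads c1=75/16 → after 2×micro: -375/64; S2 reads c2=2 → after 1×micro: 0 ⇒ (c0=1, c1=-375/64, c2=0)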